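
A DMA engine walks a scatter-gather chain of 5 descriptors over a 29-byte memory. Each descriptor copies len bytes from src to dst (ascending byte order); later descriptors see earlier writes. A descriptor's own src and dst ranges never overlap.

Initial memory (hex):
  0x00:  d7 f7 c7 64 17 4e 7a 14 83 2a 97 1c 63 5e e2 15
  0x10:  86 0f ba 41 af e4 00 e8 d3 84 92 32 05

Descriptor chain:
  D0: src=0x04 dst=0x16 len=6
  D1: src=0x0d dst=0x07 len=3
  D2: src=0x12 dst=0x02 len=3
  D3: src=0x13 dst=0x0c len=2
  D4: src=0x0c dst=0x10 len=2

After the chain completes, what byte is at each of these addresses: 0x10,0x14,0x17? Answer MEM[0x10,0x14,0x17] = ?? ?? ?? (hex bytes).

MEM[0x10,0x14,0x17] = 41 af 4e

D0: mem[0x16..0x1b] <- [17 4e 7a 14 83 2a]
D1: mem[0x07..0x09] <- [5e e2 15]
D2: mem[0x02..0x04] <- [ba 41 af]
D3: mem[0x0c..0x0d] <- [41 af]
D4: mem[0x10..0x11] <- [41 af]
query mem[0x10]=0x41, mem[0x14]=0xaf, mem[0x17]=0x4e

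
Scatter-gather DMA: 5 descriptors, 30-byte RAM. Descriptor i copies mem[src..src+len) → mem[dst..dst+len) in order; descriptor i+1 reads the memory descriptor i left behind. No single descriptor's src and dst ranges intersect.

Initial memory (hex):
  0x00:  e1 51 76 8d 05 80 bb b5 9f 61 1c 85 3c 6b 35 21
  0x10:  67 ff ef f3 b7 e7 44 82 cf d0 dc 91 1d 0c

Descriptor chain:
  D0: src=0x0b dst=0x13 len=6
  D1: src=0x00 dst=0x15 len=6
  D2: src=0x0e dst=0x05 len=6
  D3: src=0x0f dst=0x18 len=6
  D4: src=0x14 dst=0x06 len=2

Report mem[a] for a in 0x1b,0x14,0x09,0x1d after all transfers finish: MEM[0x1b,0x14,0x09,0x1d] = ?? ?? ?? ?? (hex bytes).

#0 dst[0x13+6] := {0x85,0x3c,0x6b,0x35,0x21,0x67}
#1 dst[0x15+6] := {0xe1,0x51,0x76,0x8d,0x05,0x80}
#2 dst[0x05+6] := {0x35,0x21,0x67,0xff,0xef,0x85}
#3 dst[0x18+6] := {0x21,0x67,0xff,0xef,0x85,0x3c}
#4 dst[0x06+2] := {0x3c,0xe1}
query mem[0x1b]=0xef, mem[0x14]=0x3c, mem[0x09]=0xef, mem[0x1d]=0x3c

MEM[0x1b,0x14,0x09,0x1d] = ef 3c ef 3c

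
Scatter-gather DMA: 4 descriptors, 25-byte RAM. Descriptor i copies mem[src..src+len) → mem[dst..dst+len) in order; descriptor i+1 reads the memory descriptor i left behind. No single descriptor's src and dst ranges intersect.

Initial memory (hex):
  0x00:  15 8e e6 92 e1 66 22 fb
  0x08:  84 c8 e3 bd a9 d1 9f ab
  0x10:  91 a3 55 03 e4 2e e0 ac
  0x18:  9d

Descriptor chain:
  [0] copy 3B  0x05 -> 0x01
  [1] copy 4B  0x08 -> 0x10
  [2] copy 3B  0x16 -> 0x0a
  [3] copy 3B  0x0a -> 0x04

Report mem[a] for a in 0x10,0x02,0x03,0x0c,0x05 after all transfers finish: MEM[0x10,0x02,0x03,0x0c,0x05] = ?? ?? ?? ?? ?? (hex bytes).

MEM[0x10,0x02,0x03,0x0c,0x05] = 84 22 fb 9d ac

#0 dst[0x01+3] := {0x66,0x22,0xfb}
#1 dst[0x10+4] := {0x84,0xc8,0xe3,0xbd}
#2 dst[0x0a+3] := {0xe0,0xac,0x9d}
#3 dst[0x04+3] := {0xe0,0xac,0x9d}
query mem[0x10]=0x84, mem[0x02]=0x22, mem[0x03]=0xfb, mem[0x0c]=0x9d, mem[0x05]=0xac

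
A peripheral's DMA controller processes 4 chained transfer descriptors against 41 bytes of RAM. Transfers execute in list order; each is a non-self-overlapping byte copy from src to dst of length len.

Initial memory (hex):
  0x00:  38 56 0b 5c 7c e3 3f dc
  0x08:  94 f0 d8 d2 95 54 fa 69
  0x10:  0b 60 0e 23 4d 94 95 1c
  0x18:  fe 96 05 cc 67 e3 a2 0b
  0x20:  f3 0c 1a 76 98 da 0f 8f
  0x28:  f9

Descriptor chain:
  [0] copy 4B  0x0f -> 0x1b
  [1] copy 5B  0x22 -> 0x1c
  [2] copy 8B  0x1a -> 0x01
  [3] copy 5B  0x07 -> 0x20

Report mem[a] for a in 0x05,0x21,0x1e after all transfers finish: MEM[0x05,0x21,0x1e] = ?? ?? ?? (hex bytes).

MEM[0x05,0x21,0x1e] = 98 0c 98

  after D0: wrote 4B at 0x1b = 690b600e
  after D1: wrote 5B at 0x1c = 1a7698da0f
  after D2: wrote 8B at 0x01 = 05691a7698da0f0c
  after D3: wrote 5B at 0x20 = 0f0cf0d8d2
query mem[0x05]=0x98, mem[0x21]=0x0c, mem[0x1e]=0x98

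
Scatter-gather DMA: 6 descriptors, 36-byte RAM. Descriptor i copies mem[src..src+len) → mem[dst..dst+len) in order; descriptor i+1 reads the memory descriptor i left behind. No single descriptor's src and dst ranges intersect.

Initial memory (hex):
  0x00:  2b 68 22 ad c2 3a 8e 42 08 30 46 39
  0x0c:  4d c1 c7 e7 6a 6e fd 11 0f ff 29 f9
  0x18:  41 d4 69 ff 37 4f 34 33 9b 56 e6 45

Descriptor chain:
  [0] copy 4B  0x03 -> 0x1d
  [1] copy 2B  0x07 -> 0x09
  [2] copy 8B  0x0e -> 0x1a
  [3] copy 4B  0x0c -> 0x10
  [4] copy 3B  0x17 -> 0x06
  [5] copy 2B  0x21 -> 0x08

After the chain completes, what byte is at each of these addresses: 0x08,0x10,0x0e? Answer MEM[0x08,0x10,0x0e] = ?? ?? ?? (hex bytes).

#0 dst[0x1d+4] := {0xad,0xc2,0x3a,0x8e}
#1 dst[0x09+2] := {0x42,0x08}
#2 dst[0x1a+8] := {0xc7,0xe7,0x6a,0x6e,0xfd,0x11,0x0f,0xff}
#3 dst[0x10+4] := {0x4d,0xc1,0xc7,0xe7}
#4 dst[0x06+3] := {0xf9,0x41,0xd4}
#5 dst[0x08+2] := {0xff,0xe6}
query mem[0x08]=0xff, mem[0x10]=0x4d, mem[0x0e]=0xc7

MEM[0x08,0x10,0x0e] = ff 4d c7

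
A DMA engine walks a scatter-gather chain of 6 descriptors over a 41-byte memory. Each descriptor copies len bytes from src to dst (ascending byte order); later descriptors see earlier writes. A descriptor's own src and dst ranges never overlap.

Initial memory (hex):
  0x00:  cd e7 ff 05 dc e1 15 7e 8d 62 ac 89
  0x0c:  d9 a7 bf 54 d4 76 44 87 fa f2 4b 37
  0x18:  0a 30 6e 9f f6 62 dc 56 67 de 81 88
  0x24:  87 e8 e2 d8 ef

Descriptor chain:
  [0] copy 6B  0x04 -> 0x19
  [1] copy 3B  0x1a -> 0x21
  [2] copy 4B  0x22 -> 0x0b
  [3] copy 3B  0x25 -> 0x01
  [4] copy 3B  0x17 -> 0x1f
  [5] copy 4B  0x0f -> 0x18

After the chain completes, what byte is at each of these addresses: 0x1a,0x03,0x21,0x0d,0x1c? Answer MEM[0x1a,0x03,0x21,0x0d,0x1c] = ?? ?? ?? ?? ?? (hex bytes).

  after D0: wrote 6B at 0x19 = dce1157e8d62
  after D1: wrote 3B at 0x21 = e1157e
  after D2: wrote 4B at 0x0b = 157e87e8
  after D3: wrote 3B at 0x01 = e8e2d8
  after D4: wrote 3B at 0x1f = 370adc
  after D5: wrote 4B at 0x18 = 54d47644
query mem[0x1a]=0x76, mem[0x03]=0xd8, mem[0x21]=0xdc, mem[0x0d]=0x87, mem[0x1c]=0x7e

MEM[0x1a,0x03,0x21,0x0d,0x1c] = 76 d8 dc 87 7e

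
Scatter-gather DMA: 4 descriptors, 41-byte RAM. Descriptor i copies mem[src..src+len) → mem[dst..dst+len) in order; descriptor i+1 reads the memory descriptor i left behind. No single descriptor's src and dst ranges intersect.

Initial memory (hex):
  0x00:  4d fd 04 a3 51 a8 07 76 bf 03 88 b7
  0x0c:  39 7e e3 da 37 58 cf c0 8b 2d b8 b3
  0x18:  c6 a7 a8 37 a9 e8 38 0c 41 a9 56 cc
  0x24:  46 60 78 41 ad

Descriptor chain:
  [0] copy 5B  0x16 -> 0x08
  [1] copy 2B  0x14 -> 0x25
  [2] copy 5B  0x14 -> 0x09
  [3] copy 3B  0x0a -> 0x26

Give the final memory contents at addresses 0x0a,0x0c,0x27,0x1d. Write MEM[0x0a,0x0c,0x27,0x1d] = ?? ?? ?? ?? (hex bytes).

MEM[0x0a,0x0c,0x27,0x1d] = 2d b3 b8 e8

D0: mem[0x08..0x0c] <- [b8 b3 c6 a7 a8]
D1: mem[0x25..0x26] <- [8b 2d]
D2: mem[0x09..0x0d] <- [8b 2d b8 b3 c6]
D3: mem[0x26..0x28] <- [2d b8 b3]
query mem[0x0a]=0x2d, mem[0x0c]=0xb3, mem[0x27]=0xb8, mem[0x1d]=0xe8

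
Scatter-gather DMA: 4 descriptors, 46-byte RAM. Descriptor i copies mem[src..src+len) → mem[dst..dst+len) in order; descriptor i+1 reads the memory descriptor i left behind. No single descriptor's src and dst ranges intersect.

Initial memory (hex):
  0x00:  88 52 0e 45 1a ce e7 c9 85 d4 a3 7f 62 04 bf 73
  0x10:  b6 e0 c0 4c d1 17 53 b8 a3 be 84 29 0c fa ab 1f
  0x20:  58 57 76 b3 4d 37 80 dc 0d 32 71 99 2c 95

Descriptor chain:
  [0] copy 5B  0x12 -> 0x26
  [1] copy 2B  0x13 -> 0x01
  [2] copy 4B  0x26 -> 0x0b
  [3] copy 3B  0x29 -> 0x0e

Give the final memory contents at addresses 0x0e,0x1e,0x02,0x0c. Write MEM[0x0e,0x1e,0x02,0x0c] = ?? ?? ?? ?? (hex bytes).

#0 dst[0x26+5] := {0xc0,0x4c,0xd1,0x17,0x53}
#1 dst[0x01+2] := {0x4c,0xd1}
#2 dst[0x0b+4] := {0xc0,0x4c,0xd1,0x17}
#3 dst[0x0e+3] := {0x17,0x53,0x99}
query mem[0x0e]=0x17, mem[0x1e]=0xab, mem[0x02]=0xd1, mem[0x0c]=0x4c

MEM[0x0e,0x1e,0x02,0x0c] = 17 ab d1 4c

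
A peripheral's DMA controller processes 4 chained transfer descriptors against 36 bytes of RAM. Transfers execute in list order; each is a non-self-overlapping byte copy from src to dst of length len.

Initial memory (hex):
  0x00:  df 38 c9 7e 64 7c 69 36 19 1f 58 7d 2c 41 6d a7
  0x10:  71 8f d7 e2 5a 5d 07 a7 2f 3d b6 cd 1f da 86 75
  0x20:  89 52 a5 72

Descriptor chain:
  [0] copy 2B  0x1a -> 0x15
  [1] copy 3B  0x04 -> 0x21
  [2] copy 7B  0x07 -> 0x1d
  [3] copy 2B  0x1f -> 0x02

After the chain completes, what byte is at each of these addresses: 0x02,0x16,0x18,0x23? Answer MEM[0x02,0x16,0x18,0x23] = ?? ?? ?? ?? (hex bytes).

MEM[0x02,0x16,0x18,0x23] = 1f cd 2f 41

#0 dst[0x15+2] := {0xb6,0xcd}
#1 dst[0x21+3] := {0x64,0x7c,0x69}
#2 dst[0x1d+7] := {0x36,0x19,0x1f,0x58,0x7d,0x2c,0x41}
#3 dst[0x02+2] := {0x1f,0x58}
query mem[0x02]=0x1f, mem[0x16]=0xcd, mem[0x18]=0x2f, mem[0x23]=0x41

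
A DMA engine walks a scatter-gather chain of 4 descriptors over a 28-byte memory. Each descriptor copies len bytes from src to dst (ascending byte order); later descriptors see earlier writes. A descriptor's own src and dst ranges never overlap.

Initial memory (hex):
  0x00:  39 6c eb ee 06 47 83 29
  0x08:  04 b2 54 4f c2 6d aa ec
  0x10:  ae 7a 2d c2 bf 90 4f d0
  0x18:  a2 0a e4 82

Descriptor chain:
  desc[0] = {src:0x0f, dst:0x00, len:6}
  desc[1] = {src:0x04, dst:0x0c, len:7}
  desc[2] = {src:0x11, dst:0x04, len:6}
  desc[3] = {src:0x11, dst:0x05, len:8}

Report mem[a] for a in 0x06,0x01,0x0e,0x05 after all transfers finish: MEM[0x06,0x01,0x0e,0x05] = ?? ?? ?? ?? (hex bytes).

[0] 0x0f->0x00 len=6 : ec ae 7a 2d c2 bf
[1] 0x04->0x0c len=7 : c2 bf 83 29 04 b2 54
[2] 0x11->0x04 len=6 : b2 54 c2 bf 90 4f
[3] 0x11->0x05 len=8 : b2 54 c2 bf 90 4f d0 a2
query mem[0x06]=0x54, mem[0x01]=0xae, mem[0x0e]=0x83, mem[0x05]=0xb2

MEM[0x06,0x01,0x0e,0x05] = 54 ae 83 b2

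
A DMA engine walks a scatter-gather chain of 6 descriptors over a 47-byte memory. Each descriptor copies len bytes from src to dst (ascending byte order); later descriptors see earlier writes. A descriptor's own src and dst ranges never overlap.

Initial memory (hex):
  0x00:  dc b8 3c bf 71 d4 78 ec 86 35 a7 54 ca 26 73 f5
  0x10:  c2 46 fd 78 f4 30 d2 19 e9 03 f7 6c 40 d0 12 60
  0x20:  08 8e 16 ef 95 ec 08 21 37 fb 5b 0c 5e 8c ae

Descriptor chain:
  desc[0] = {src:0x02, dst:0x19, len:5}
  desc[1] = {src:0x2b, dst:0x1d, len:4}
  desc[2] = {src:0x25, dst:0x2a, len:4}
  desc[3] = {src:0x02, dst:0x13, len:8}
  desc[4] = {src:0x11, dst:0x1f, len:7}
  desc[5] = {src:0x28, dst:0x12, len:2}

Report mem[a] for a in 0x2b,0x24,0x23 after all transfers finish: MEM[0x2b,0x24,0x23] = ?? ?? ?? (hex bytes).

  after D0: wrote 5B at 0x19 = 3cbf71d478
  after D1: wrote 4B at 0x1d = 0c5e8cae
  after D2: wrote 4B at 0x2a = ec082137
  after D3: wrote 8B at 0x13 = 3cbf71d478ec8635
  after D4: wrote 7B at 0x1f = 46fd3cbf71d478
  after D5: wrote 2B at 0x12 = 37fb
query mem[0x2b]=0x08, mem[0x24]=0xd4, mem[0x23]=0x71

MEM[0x2b,0x24,0x23] = 08 d4 71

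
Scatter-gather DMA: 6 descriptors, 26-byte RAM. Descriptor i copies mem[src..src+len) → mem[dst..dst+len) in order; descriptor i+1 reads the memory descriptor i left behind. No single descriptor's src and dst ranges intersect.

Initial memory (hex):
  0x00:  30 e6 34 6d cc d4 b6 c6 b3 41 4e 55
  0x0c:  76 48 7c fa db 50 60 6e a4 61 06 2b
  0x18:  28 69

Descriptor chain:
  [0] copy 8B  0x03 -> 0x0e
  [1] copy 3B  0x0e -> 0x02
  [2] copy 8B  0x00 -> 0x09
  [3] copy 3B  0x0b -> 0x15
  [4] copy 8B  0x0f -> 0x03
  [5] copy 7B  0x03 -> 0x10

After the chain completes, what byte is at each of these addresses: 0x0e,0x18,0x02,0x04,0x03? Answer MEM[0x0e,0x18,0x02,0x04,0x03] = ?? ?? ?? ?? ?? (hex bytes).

#0 dst[0x0e+8] := {0x6d,0xcc,0xd4,0xb6,0xc6,0xb3,0x41,0x4e}
#1 dst[0x02+3] := {0x6d,0xcc,0xd4}
#2 dst[0x09+8] := {0x30,0xe6,0x6d,0xcc,0xd4,0xd4,0xb6,0xc6}
#3 dst[0x15+3] := {0x6d,0xcc,0xd4}
#4 dst[0x03+8] := {0xb6,0xc6,0xb6,0xc6,0xb3,0x41,0x6d,0xcc}
#5 dst[0x10+7] := {0xb6,0xc6,0xb6,0xc6,0xb3,0x41,0x6d}
query mem[0x0e]=0xd4, mem[0x18]=0x28, mem[0x02]=0x6d, mem[0x04]=0xc6, mem[0x03]=0xb6

MEM[0x0e,0x18,0x02,0x04,0x03] = d4 28 6d c6 b6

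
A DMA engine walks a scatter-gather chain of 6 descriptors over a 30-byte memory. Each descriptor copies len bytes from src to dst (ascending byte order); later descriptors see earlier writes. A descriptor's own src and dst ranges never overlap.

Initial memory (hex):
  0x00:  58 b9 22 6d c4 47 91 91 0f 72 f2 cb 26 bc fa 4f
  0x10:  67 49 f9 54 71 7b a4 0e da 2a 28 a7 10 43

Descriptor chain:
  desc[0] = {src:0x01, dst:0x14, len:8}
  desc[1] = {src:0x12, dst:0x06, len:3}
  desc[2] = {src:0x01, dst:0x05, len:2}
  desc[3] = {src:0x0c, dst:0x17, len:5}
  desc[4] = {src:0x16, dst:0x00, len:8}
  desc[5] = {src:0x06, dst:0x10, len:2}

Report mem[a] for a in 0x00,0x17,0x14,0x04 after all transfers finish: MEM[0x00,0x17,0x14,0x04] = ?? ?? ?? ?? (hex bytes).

#0 dst[0x14+8] := {0xb9,0x22,0x6d,0xc4,0x47,0x91,0x91,0x0f}
#1 dst[0x06+3] := {0xf9,0x54,0xb9}
#2 dst[0x05+2] := {0xb9,0x22}
#3 dst[0x17+5] := {0x26,0xbc,0xfa,0x4f,0x67}
#4 dst[0x00+8] := {0x6d,0x26,0xbc,0xfa,0x4f,0x67,0x10,0x43}
#5 dst[0x10+2] := {0x10,0x43}
query mem[0x00]=0x6d, mem[0x17]=0x26, mem[0x14]=0xb9, mem[0x04]=0x4f

MEM[0x00,0x17,0x14,0x04] = 6d 26 b9 4f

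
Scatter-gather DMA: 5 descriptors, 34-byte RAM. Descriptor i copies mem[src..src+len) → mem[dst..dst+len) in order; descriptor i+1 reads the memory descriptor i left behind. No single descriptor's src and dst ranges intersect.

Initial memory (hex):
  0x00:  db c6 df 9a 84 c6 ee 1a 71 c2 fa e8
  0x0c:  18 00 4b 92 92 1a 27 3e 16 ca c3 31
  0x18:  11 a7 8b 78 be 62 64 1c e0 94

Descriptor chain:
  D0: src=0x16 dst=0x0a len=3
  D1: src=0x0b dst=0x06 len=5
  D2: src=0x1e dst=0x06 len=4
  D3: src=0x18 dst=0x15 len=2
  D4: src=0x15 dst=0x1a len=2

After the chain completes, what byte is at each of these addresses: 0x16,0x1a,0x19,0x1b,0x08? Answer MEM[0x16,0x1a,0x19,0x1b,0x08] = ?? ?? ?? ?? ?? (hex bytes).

MEM[0x16,0x1a,0x19,0x1b,0x08] = a7 11 a7 a7 e0

[0] 0x16->0x0a len=3 : c3 31 11
[1] 0x0b->0x06 len=5 : 31 11 00 4b 92
[2] 0x1e->0x06 len=4 : 64 1c e0 94
[3] 0x18->0x15 len=2 : 11 a7
[4] 0x15->0x1a len=2 : 11 a7
query mem[0x16]=0xa7, mem[0x1a]=0x11, mem[0x19]=0xa7, mem[0x1b]=0xa7, mem[0x08]=0xe0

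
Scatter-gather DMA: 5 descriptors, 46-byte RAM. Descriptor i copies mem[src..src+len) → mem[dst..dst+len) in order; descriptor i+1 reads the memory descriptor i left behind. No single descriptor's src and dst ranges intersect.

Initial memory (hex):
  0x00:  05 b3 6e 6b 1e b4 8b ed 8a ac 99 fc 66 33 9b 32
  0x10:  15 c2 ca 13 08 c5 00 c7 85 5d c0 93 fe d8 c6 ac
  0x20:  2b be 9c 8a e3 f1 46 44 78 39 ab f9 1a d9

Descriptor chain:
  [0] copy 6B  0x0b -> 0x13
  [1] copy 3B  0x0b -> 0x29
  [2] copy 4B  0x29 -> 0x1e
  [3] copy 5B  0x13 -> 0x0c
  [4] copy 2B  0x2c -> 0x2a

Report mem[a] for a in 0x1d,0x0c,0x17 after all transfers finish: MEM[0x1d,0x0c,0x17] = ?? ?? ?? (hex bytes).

MEM[0x1d,0x0c,0x17] = d8 fc 32

D0: mem[0x13..0x18] <- [fc 66 33 9b 32 15]
D1: mem[0x29..0x2b] <- [fc 66 33]
D2: mem[0x1e..0x21] <- [fc 66 33 1a]
D3: mem[0x0c..0x10] <- [fc 66 33 9b 32]
D4: mem[0x2a..0x2b] <- [1a d9]
query mem[0x1d]=0xd8, mem[0x0c]=0xfc, mem[0x17]=0x32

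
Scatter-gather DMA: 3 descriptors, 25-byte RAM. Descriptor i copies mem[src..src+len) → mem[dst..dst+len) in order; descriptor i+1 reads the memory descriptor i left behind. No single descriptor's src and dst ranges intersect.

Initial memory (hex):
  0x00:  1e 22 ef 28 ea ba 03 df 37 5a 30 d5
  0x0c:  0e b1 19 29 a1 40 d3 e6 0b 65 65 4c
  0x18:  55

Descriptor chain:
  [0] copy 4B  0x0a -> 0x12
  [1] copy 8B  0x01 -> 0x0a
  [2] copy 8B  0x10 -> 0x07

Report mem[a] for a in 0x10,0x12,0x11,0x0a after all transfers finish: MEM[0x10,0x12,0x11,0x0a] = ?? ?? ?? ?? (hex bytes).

MEM[0x10,0x12,0x11,0x0a] = df 30 37 d5

[0] 0x0a->0x12 len=4 : 30 d5 0e b1
[1] 0x01->0x0a len=8 : 22 ef 28 ea ba 03 df 37
[2] 0x10->0x07 len=8 : df 37 30 d5 0e b1 65 4c
query mem[0x10]=0xdf, mem[0x12]=0x30, mem[0x11]=0x37, mem[0x0a]=0xd5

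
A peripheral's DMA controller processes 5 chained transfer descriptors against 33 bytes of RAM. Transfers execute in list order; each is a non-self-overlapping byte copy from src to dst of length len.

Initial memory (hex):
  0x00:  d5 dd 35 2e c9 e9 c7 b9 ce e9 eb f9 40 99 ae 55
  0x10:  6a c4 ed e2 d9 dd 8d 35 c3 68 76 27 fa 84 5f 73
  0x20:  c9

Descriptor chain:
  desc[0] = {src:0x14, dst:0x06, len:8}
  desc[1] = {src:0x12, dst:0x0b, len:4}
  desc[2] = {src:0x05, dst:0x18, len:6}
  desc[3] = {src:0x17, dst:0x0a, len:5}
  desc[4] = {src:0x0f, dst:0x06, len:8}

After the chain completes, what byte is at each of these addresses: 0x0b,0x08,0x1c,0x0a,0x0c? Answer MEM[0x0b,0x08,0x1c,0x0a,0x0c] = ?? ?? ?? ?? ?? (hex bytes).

D0: mem[0x06..0x0d] <- [d9 dd 8d 35 c3 68 76 27]
D1: mem[0x0b..0x0e] <- [ed e2 d9 dd]
D2: mem[0x18..0x1d] <- [e9 d9 dd 8d 35 c3]
D3: mem[0x0a..0x0e] <- [35 e9 d9 dd 8d]
D4: mem[0x06..0x0d] <- [55 6a c4 ed e2 d9 dd 8d]
query mem[0x0b]=0xd9, mem[0x08]=0xc4, mem[0x1c]=0x35, mem[0x0a]=0xe2, mem[0x0c]=0xdd

MEM[0x0b,0x08,0x1c,0x0a,0x0c] = d9 c4 35 e2 dd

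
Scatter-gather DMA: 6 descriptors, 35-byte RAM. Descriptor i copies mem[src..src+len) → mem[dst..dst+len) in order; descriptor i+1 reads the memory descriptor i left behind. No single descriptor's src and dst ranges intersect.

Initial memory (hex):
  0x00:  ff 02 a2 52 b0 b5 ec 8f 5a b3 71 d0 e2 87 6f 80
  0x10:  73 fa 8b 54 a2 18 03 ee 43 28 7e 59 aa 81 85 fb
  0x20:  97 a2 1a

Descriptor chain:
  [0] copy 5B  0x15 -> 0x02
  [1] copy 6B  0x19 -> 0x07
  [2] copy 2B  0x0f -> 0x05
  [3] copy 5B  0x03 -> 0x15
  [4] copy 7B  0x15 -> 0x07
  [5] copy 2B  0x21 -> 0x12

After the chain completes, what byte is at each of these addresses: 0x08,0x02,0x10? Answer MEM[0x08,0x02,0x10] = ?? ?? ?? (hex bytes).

MEM[0x08,0x02,0x10] = ee 18 73

  after D0: wrote 5B at 0x02 = 1803ee4328
  after D1: wrote 6B at 0x07 = 287e59aa8185
  after D2: wrote 2B at 0x05 = 8073
  after D3: wrote 5B at 0x15 = 03ee807328
  after D4: wrote 7B at 0x07 = 03ee8073287e59
  after D5: wrote 2B at 0x12 = a21a
query mem[0x08]=0xee, mem[0x02]=0x18, mem[0x10]=0x73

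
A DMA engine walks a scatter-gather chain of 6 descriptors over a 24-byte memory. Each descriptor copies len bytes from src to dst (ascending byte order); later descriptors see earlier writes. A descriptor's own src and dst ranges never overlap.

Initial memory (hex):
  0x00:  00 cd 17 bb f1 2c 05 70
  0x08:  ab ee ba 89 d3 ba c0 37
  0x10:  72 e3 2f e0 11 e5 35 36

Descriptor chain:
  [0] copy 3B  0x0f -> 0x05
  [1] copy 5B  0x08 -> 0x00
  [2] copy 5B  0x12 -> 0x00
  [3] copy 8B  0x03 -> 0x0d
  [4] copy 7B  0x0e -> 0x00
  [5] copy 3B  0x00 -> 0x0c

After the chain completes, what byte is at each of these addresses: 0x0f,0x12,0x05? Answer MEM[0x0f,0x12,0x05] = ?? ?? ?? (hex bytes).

  after D0: wrote 3B at 0x05 = 3772e3
  after D1: wrote 5B at 0x00 = abeeba89d3
  after D2: wrote 5B at 0x00 = 2fe011e535
  after D3: wrote 8B at 0x0d = e5353772e3abeeba
  after D4: wrote 7B at 0x00 = 353772e3abeeba
  after D5: wrote 3B at 0x0c = 353772
query mem[0x0f]=0x37, mem[0x12]=0xab, mem[0x05]=0xee

MEM[0x0f,0x12,0x05] = 37 ab ee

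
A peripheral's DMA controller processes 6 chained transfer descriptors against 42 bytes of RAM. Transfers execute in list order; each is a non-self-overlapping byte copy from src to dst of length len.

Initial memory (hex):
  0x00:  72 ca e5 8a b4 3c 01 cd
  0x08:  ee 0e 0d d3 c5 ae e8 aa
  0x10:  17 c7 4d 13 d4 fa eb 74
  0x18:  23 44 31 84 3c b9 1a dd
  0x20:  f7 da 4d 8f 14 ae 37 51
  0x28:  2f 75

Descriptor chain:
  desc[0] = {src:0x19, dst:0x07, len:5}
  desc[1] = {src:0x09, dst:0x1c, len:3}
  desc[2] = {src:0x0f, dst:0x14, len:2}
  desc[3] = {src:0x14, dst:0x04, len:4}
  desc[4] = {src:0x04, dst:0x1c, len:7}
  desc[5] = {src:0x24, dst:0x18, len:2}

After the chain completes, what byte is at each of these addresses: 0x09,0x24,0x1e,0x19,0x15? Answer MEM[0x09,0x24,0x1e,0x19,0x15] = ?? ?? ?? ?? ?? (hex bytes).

D0: mem[0x07..0x0b] <- [44 31 84 3c b9]
D1: mem[0x1c..0x1e] <- [84 3c b9]
D2: mem[0x14..0x15] <- [aa 17]
D3: mem[0x04..0x07] <- [aa 17 eb 74]
D4: mem[0x1c..0x22] <- [aa 17 eb 74 31 84 3c]
D5: mem[0x18..0x19] <- [14 ae]
query mem[0x09]=0x84, mem[0x24]=0x14, mem[0x1e]=0xeb, mem[0x19]=0xae, mem[0x15]=0x17

MEM[0x09,0x24,0x1e,0x19,0x15] = 84 14 eb ae 17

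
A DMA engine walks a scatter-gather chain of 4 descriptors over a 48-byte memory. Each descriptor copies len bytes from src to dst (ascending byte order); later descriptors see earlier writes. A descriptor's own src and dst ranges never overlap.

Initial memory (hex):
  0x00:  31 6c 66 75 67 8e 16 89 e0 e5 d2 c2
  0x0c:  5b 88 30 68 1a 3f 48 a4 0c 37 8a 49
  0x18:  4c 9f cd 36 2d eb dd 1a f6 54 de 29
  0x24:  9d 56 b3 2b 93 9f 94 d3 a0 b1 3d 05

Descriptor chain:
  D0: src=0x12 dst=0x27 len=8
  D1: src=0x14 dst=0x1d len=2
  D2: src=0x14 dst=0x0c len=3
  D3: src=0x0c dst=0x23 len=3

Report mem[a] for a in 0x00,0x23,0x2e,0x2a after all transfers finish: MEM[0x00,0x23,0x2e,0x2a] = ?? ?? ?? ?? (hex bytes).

MEM[0x00,0x23,0x2e,0x2a] = 31 0c 9f 37

D0: mem[0x27..0x2e] <- [48 a4 0c 37 8a 49 4c 9f]
D1: mem[0x1d..0x1e] <- [0c 37]
D2: mem[0x0c..0x0e] <- [0c 37 8a]
D3: mem[0x23..0x25] <- [0c 37 8a]
query mem[0x00]=0x31, mem[0x23]=0x0c, mem[0x2e]=0x9f, mem[0x2a]=0x37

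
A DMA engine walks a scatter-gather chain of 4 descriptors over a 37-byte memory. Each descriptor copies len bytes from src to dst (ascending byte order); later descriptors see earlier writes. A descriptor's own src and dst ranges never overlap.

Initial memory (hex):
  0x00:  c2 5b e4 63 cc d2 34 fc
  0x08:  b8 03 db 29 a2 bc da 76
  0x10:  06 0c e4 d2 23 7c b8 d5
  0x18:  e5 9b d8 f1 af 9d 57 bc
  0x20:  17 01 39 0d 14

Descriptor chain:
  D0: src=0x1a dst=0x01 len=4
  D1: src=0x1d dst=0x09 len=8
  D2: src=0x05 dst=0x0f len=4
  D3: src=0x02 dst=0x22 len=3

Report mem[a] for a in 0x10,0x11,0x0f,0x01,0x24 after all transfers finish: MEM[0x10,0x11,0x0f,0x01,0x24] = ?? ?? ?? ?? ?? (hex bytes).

MEM[0x10,0x11,0x0f,0x01,0x24] = 34 fc d2 d8 9d

  after D0: wrote 4B at 0x01 = d8f1af9d
  after D1: wrote 8B at 0x09 = 9d57bc1701390d14
  after D2: wrote 4B at 0x0f = d234fcb8
  after D3: wrote 3B at 0x22 = f1af9d
query mem[0x10]=0x34, mem[0x11]=0xfc, mem[0x0f]=0xd2, mem[0x01]=0xd8, mem[0x24]=0x9d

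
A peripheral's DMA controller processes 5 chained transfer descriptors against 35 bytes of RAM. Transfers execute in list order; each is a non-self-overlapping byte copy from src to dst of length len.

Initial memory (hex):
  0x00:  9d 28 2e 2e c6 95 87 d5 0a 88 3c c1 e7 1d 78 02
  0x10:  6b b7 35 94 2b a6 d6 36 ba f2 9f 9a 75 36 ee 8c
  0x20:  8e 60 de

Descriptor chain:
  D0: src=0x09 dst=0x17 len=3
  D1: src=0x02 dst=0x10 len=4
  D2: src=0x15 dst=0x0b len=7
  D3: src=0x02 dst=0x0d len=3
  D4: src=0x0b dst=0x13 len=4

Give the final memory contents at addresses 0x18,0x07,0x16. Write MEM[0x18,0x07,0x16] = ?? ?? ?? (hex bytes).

MEM[0x18,0x07,0x16] = 3c d5 2e

  after D0: wrote 3B at 0x17 = 883cc1
  after D1: wrote 4B at 0x10 = 2e2ec695
  after D2: wrote 7B at 0x0b = a6d6883cc19f9a
  after D3: wrote 3B at 0x0d = 2e2ec6
  after D4: wrote 4B at 0x13 = a6d62e2e
query mem[0x18]=0x3c, mem[0x07]=0xd5, mem[0x16]=0x2e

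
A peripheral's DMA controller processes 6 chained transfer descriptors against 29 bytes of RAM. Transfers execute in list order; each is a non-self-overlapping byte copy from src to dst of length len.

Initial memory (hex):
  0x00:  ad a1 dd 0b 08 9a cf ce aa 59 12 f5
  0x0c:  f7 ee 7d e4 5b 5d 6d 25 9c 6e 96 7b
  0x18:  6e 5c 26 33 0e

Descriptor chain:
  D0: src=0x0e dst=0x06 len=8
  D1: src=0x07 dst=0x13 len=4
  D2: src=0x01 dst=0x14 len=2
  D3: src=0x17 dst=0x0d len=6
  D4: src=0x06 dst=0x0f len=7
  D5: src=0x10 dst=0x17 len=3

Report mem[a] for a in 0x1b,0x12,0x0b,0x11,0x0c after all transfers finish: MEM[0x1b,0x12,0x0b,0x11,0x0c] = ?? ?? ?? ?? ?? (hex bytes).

MEM[0x1b,0x12,0x0b,0x11,0x0c] = 33 5d 25 5b 9c

[0] 0x0e->0x06 len=8 : 7d e4 5b 5d 6d 25 9c 6e
[1] 0x07->0x13 len=4 : e4 5b 5d 6d
[2] 0x01->0x14 len=2 : a1 dd
[3] 0x17->0x0d len=6 : 7b 6e 5c 26 33 0e
[4] 0x06->0x0f len=7 : 7d e4 5b 5d 6d 25 9c
[5] 0x10->0x17 len=3 : e4 5b 5d
query mem[0x1b]=0x33, mem[0x12]=0x5d, mem[0x0b]=0x25, mem[0x11]=0x5b, mem[0x0c]=0x9c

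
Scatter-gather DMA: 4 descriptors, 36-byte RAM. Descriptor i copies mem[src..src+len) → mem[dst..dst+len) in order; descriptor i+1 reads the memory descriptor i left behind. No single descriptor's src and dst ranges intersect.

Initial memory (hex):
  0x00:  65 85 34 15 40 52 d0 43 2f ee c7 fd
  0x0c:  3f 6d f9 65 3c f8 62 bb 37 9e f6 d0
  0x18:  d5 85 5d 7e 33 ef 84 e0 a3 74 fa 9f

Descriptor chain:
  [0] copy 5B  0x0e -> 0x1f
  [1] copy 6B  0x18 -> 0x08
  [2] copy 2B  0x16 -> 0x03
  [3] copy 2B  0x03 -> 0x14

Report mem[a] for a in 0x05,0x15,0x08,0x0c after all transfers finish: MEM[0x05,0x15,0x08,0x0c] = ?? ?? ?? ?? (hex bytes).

MEM[0x05,0x15,0x08,0x0c] = 52 d0 d5 33

  after D0: wrote 5B at 0x1f = f9653cf862
  after D1: wrote 6B at 0x08 = d5855d7e33ef
  after D2: wrote 2B at 0x03 = f6d0
  after D3: wrote 2B at 0x14 = f6d0
query mem[0x05]=0x52, mem[0x15]=0xd0, mem[0x08]=0xd5, mem[0x0c]=0x33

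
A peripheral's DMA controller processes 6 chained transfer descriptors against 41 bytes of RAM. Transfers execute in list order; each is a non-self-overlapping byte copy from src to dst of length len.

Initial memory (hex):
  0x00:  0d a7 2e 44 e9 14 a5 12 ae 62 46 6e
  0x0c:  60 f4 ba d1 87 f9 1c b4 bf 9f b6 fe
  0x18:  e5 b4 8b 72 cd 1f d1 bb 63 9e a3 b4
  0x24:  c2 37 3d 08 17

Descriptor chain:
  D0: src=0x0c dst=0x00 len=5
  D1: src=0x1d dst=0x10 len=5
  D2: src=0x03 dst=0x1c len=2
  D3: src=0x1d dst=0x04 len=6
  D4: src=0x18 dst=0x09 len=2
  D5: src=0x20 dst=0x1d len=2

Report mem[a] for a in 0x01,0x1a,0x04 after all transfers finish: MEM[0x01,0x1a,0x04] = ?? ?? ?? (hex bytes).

#0 dst[0x00+5] := {0x60,0xf4,0xba,0xd1,0x87}
#1 dst[0x10+5] := {0x1f,0xd1,0xbb,0x63,0x9e}
#2 dst[0x1c+2] := {0xd1,0x87}
#3 dst[0x04+6] := {0x87,0xd1,0xbb,0x63,0x9e,0xa3}
#4 dst[0x09+2] := {0xe5,0xb4}
#5 dst[0x1d+2] := {0x63,0x9e}
query mem[0x01]=0xf4, mem[0x1a]=0x8b, mem[0x04]=0x87

MEM[0x01,0x1a,0x04] = f4 8b 87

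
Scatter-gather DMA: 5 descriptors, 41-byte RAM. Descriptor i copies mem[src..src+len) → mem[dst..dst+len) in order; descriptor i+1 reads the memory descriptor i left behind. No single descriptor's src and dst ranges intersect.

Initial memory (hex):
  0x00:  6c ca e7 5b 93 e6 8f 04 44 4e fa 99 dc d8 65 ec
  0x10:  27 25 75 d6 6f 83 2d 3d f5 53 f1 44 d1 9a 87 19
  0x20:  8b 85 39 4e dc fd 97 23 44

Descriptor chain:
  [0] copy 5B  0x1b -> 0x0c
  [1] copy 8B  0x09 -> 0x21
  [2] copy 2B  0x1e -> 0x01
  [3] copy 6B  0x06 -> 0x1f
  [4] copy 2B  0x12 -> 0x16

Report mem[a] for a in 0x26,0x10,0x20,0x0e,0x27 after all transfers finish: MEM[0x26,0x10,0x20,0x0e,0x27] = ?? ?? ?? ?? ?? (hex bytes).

  after D0: wrote 5B at 0x0c = 44d19a8719
  after D1: wrote 8B at 0x21 = 4efa9944d19a8719
  after D2: wrote 2B at 0x01 = 8719
  after D3: wrote 6B at 0x1f = 8f04444efa99
  after D4: wrote 2B at 0x16 = 75d6
query mem[0x26]=0x9a, mem[0x10]=0x19, mem[0x20]=0x04, mem[0x0e]=0x9a, mem[0x27]=0x87

MEM[0x26,0x10,0x20,0x0e,0x27] = 9a 19 04 9a 87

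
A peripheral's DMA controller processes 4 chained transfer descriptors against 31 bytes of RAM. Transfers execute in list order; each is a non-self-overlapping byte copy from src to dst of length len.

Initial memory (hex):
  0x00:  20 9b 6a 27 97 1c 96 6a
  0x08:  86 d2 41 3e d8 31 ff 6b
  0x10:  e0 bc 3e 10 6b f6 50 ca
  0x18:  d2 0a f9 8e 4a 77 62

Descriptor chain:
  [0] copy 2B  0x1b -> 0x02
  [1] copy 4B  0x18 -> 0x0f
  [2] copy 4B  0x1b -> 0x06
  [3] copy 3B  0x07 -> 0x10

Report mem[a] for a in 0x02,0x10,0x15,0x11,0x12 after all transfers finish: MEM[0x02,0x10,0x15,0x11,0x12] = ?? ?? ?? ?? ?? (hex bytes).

MEM[0x02,0x10,0x15,0x11,0x12] = 8e 4a f6 77 62

[0] 0x1b->0x02 len=2 : 8e 4a
[1] 0x18->0x0f len=4 : d2 0a f9 8e
[2] 0x1b->0x06 len=4 : 8e 4a 77 62
[3] 0x07->0x10 len=3 : 4a 77 62
query mem[0x02]=0x8e, mem[0x10]=0x4a, mem[0x15]=0xf6, mem[0x11]=0x77, mem[0x12]=0x62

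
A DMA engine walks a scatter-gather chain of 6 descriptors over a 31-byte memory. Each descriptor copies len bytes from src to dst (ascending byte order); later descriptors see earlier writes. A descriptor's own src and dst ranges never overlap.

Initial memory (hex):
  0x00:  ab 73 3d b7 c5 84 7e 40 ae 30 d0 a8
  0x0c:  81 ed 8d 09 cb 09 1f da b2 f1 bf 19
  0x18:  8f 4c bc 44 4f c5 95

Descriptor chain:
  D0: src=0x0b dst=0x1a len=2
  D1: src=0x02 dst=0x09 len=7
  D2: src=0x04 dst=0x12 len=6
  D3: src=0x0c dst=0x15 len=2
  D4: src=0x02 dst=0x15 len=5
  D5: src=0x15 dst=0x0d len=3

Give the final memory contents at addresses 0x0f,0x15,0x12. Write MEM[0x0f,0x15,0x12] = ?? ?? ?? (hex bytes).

D0: mem[0x1a..0x1b] <- [a8 81]
D1: mem[0x09..0x0f] <- [3d b7 c5 84 7e 40 ae]
D2: mem[0x12..0x17] <- [c5 84 7e 40 ae 3d]
D3: mem[0x15..0x16] <- [84 7e]
D4: mem[0x15..0x19] <- [3d b7 c5 84 7e]
D5: mem[0x0d..0x0f] <- [3d b7 c5]
query mem[0x0f]=0xc5, mem[0x15]=0x3d, mem[0x12]=0xc5

MEM[0x0f,0x15,0x12] = c5 3d c5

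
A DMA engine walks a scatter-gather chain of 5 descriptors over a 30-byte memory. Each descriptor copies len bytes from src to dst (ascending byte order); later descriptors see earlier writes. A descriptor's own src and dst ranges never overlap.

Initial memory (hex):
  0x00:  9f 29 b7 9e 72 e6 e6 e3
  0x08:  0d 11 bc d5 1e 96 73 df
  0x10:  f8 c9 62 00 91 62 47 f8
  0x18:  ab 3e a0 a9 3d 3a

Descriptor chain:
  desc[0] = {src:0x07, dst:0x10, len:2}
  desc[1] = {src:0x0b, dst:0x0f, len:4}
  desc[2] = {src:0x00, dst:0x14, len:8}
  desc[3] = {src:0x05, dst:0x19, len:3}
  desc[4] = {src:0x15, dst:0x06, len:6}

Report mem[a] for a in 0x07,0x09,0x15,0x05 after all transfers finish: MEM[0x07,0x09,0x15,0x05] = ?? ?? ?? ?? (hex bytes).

D0: mem[0x10..0x11] <- [e3 0d]
D1: mem[0x0f..0x12] <- [d5 1e 96 73]
D2: mem[0x14..0x1b] <- [9f 29 b7 9e 72 e6 e6 e3]
D3: mem[0x19..0x1b] <- [e6 e6 e3]
D4: mem[0x06..0x0b] <- [29 b7 9e 72 e6 e6]
query mem[0x07]=0xb7, mem[0x09]=0x72, mem[0x15]=0x29, mem[0x05]=0xe6

MEM[0x07,0x09,0x15,0x05] = b7 72 29 e6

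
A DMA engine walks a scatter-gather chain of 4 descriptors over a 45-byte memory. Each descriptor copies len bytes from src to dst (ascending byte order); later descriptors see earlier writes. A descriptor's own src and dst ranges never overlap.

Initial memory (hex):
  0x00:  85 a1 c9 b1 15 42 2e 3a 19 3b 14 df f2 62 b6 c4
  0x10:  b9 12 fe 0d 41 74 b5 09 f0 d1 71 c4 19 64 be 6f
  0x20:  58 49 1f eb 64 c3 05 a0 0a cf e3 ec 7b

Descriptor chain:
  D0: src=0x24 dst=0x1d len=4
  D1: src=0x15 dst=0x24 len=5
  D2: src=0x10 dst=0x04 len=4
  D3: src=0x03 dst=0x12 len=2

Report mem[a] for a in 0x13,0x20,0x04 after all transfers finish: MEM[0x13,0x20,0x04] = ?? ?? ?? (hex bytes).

#0 dst[0x1d+4] := {0x64,0xc3,0x05,0xa0}
#1 dst[0x24+5] := {0x74,0xb5,0x09,0xf0,0xd1}
#2 dst[0x04+4] := {0xb9,0x12,0xfe,0x0d}
#3 dst[0x12+2] := {0xb1,0xb9}
query mem[0x13]=0xb9, mem[0x20]=0xa0, mem[0x04]=0xb9

MEM[0x13,0x20,0x04] = b9 a0 b9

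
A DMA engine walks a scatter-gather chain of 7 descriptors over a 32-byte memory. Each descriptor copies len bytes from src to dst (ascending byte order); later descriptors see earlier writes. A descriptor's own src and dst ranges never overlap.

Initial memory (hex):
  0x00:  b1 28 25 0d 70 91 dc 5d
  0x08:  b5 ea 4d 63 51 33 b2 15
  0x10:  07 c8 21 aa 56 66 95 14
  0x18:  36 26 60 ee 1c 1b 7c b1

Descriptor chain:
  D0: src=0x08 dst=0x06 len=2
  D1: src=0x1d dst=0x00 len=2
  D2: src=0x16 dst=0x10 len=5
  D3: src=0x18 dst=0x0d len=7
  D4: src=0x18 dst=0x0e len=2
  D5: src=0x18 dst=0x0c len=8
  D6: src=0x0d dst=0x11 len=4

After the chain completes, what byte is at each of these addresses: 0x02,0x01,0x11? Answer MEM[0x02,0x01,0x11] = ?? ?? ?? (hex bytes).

[0] 0x08->0x06 len=2 : b5 ea
[1] 0x1d->0x00 len=2 : 1b 7c
[2] 0x16->0x10 len=5 : 95 14 36 26 60
[3] 0x18->0x0d len=7 : 36 26 60 ee 1c 1b 7c
[4] 0x18->0x0e len=2 : 36 26
[5] 0x18->0x0c len=8 : 36 26 60 ee 1c 1b 7c b1
[6] 0x0d->0x11 len=4 : 26 60 ee 1c
query mem[0x02]=0x25, mem[0x01]=0x7c, mem[0x11]=0x26

MEM[0x02,0x01,0x11] = 25 7c 26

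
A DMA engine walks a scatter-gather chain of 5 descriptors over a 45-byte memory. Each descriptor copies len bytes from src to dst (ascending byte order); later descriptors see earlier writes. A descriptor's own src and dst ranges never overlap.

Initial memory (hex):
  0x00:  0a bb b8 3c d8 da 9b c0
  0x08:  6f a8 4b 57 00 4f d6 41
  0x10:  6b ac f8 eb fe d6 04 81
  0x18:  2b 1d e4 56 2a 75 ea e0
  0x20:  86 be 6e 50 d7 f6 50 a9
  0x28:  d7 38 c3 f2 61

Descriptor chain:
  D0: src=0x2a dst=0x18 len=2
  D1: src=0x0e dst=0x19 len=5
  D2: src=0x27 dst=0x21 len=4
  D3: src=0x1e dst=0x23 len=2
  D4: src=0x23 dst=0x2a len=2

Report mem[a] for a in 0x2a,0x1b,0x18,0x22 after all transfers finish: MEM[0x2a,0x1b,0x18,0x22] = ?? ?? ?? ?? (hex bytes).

MEM[0x2a,0x1b,0x18,0x22] = ea 6b c3 d7

#0 dst[0x18+2] := {0xc3,0xf2}
#1 dst[0x19+5] := {0xd6,0x41,0x6b,0xac,0xf8}
#2 dst[0x21+4] := {0xa9,0xd7,0x38,0xc3}
#3 dst[0x23+2] := {0xea,0xe0}
#4 dst[0x2a+2] := {0xea,0xe0}
query mem[0x2a]=0xea, mem[0x1b]=0x6b, mem[0x18]=0xc3, mem[0x22]=0xd7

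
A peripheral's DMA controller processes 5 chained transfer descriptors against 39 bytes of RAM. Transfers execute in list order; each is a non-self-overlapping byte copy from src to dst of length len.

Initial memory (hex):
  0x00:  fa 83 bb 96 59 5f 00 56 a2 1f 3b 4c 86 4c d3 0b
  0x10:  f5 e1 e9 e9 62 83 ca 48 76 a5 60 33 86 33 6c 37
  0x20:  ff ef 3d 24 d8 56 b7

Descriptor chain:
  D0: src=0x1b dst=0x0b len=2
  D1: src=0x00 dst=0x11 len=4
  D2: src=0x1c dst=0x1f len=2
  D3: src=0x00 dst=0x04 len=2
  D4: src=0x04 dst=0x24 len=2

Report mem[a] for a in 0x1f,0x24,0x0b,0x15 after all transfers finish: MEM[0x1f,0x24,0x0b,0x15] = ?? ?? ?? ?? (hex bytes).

MEM[0x1f,0x24,0x0b,0x15] = 86 fa 33 83

[0] 0x1b->0x0b len=2 : 33 86
[1] 0x00->0x11 len=4 : fa 83 bb 96
[2] 0x1c->0x1f len=2 : 86 33
[3] 0x00->0x04 len=2 : fa 83
[4] 0x04->0x24 len=2 : fa 83
query mem[0x1f]=0x86, mem[0x24]=0xfa, mem[0x0b]=0x33, mem[0x15]=0x83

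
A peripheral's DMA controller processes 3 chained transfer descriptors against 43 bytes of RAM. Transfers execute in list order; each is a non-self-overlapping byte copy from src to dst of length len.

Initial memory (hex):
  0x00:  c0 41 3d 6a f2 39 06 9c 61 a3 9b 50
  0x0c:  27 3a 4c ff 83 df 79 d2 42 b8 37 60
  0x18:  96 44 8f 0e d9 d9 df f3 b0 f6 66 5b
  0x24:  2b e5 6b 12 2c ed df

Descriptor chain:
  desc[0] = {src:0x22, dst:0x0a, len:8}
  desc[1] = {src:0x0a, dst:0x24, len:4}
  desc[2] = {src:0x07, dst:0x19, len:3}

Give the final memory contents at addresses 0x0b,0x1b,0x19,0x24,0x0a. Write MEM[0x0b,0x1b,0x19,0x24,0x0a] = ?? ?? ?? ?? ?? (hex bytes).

D0: mem[0x0a..0x11] <- [66 5b 2b e5 6b 12 2c ed]
D1: mem[0x24..0x27] <- [66 5b 2b e5]
D2: mem[0x19..0x1b] <- [9c 61 a3]
query mem[0x0b]=0x5b, mem[0x1b]=0xa3, mem[0x19]=0x9c, mem[0x24]=0x66, mem[0x0a]=0x66

MEM[0x0b,0x1b,0x19,0x24,0x0a] = 5b a3 9c 66 66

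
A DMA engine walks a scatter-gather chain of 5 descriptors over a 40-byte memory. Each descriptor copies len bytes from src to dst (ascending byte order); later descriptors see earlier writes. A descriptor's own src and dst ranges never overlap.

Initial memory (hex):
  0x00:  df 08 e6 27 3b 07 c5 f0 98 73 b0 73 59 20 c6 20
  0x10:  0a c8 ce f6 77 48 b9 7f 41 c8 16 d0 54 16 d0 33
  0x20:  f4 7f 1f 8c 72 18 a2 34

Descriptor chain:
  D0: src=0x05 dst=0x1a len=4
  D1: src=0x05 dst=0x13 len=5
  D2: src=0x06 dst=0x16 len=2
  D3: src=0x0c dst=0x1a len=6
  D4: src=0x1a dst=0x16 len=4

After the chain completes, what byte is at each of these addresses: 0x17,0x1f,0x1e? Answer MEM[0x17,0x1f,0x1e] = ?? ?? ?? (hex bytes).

#0 dst[0x1a+4] := {0x07,0xc5,0xf0,0x98}
#1 dst[0x13+5] := {0x07,0xc5,0xf0,0x98,0x73}
#2 dst[0x16+2] := {0xc5,0xf0}
#3 dst[0x1a+6] := {0x59,0x20,0xc6,0x20,0x0a,0xc8}
#4 dst[0x16+4] := {0x59,0x20,0xc6,0x20}
query mem[0x17]=0x20, mem[0x1f]=0xc8, mem[0x1e]=0x0a

MEM[0x17,0x1f,0x1e] = 20 c8 0a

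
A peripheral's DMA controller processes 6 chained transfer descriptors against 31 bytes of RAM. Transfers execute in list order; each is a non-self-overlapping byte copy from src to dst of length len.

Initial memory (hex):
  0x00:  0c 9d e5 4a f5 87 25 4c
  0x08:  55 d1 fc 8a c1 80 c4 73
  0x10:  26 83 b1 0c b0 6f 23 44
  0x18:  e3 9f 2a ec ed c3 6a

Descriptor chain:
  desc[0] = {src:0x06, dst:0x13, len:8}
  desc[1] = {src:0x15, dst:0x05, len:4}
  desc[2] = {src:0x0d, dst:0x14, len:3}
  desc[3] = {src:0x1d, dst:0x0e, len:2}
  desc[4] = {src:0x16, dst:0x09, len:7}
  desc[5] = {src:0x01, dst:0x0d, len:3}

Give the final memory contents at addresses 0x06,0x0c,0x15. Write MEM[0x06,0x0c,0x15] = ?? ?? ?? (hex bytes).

MEM[0x06,0x0c,0x15] = d1 c1 c4

#0 dst[0x13+8] := {0x25,0x4c,0x55,0xd1,0xfc,0x8a,0xc1,0x80}
#1 dst[0x05+4] := {0x55,0xd1,0xfc,0x8a}
#2 dst[0x14+3] := {0x80,0xc4,0x73}
#3 dst[0x0e+2] := {0xc3,0x6a}
#4 dst[0x09+7] := {0x73,0xfc,0x8a,0xc1,0x80,0xec,0xed}
#5 dst[0x0d+3] := {0x9d,0xe5,0x4a}
query mem[0x06]=0xd1, mem[0x0c]=0xc1, mem[0x15]=0xc4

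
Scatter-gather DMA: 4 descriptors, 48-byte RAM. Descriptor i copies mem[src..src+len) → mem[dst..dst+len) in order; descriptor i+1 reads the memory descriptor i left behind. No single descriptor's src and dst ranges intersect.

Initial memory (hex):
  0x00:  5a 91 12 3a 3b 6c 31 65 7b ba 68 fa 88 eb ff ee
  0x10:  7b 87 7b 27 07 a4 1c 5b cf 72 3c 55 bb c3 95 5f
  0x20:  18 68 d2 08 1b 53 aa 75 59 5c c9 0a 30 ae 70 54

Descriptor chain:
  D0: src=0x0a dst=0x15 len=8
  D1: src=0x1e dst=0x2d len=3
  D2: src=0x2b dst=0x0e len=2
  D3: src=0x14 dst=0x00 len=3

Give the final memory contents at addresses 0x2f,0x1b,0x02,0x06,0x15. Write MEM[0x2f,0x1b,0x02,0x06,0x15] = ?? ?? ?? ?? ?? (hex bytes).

MEM[0x2f,0x1b,0x02,0x06,0x15] = 18 7b fa 31 68

[0] 0x0a->0x15 len=8 : 68 fa 88 eb ff ee 7b 87
[1] 0x1e->0x2d len=3 : 95 5f 18
[2] 0x2b->0x0e len=2 : 0a 30
[3] 0x14->0x00 len=3 : 07 68 fa
query mem[0x2f]=0x18, mem[0x1b]=0x7b, mem[0x02]=0xfa, mem[0x06]=0x31, mem[0x15]=0x68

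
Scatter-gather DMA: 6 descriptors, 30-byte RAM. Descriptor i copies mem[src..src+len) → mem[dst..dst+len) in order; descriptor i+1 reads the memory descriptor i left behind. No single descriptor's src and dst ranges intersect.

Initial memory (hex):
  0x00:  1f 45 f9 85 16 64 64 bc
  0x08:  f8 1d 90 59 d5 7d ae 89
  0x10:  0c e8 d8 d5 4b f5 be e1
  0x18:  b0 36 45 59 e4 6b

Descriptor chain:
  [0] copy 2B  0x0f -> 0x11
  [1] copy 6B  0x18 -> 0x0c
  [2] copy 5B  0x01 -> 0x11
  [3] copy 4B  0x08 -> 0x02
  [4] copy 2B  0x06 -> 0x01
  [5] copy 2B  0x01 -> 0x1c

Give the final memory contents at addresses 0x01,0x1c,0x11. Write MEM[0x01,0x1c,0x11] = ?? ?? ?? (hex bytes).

[0] 0x0f->0x11 len=2 : 89 0c
[1] 0x18->0x0c len=6 : b0 36 45 59 e4 6b
[2] 0x01->0x11 len=5 : 45 f9 85 16 64
[3] 0x08->0x02 len=4 : f8 1d 90 59
[4] 0x06->0x01 len=2 : 64 bc
[5] 0x01->0x1c len=2 : 64 bc
query mem[0x01]=0x64, mem[0x1c]=0x64, mem[0x11]=0x45

MEM[0x01,0x1c,0x11] = 64 64 45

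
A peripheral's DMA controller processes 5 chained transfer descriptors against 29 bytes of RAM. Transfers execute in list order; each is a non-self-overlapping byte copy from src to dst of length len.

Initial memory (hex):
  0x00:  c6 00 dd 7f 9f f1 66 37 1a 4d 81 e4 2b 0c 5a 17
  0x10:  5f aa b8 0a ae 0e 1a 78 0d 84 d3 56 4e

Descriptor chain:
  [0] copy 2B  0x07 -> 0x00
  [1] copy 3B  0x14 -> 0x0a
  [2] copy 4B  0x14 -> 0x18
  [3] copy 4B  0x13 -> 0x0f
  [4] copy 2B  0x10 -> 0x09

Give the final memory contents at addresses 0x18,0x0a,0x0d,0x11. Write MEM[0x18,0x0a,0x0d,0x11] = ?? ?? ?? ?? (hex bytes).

D0: mem[0x00..0x01] <- [37 1a]
D1: mem[0x0a..0x0c] <- [ae 0e 1a]
D2: mem[0x18..0x1b] <- [ae 0e 1a 78]
D3: mem[0x0f..0x12] <- [0a ae 0e 1a]
D4: mem[0x09..0x0a] <- [ae 0e]
query mem[0x18]=0xae, mem[0x0a]=0x0e, mem[0x0d]=0x0c, mem[0x11]=0x0e

MEM[0x18,0x0a,0x0d,0x11] = ae 0e 0c 0e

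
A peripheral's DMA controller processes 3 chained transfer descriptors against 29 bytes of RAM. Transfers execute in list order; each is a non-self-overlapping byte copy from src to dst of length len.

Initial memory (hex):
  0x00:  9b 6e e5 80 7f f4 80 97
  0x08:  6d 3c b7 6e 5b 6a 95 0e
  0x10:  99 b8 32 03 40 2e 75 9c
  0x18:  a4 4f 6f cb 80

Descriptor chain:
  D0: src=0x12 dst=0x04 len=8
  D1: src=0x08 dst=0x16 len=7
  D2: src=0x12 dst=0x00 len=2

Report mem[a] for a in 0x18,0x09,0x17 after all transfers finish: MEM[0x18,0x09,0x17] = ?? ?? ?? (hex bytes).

MEM[0x18,0x09,0x17] = a4 9c 9c

#0 dst[0x04+8] := {0x32,0x03,0x40,0x2e,0x75,0x9c,0xa4,0x4f}
#1 dst[0x16+7] := {0x75,0x9c,0xa4,0x4f,0x5b,0x6a,0x95}
#2 dst[0x00+2] := {0x32,0x03}
query mem[0x18]=0xa4, mem[0x09]=0x9c, mem[0x17]=0x9c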